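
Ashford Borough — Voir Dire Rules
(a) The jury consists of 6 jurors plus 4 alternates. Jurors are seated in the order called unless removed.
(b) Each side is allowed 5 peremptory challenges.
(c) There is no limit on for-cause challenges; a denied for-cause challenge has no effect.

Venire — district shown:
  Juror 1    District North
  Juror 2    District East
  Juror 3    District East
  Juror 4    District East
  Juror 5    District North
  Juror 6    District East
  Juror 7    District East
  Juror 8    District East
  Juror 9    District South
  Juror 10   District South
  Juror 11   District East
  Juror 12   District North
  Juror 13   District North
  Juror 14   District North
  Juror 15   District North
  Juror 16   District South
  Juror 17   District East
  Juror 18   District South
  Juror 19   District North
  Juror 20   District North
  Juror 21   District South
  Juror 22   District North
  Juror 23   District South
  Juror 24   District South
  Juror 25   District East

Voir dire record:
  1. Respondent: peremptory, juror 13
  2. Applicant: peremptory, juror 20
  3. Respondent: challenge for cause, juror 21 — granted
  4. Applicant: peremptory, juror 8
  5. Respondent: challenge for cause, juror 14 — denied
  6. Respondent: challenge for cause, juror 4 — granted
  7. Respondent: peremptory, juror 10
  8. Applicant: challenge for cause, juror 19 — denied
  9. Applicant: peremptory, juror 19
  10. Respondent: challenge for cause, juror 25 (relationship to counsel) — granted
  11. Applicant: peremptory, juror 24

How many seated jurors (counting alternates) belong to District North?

Removed: #4, #8, #10, #13, #19, #20, #21, #24, #25.
Seated (10 incl. alternates): #1, #2, #3, #5, #6, #7, #9, #11, #12, #14.
Of those, in District North: #1, #5, #12, #14 → 4.

4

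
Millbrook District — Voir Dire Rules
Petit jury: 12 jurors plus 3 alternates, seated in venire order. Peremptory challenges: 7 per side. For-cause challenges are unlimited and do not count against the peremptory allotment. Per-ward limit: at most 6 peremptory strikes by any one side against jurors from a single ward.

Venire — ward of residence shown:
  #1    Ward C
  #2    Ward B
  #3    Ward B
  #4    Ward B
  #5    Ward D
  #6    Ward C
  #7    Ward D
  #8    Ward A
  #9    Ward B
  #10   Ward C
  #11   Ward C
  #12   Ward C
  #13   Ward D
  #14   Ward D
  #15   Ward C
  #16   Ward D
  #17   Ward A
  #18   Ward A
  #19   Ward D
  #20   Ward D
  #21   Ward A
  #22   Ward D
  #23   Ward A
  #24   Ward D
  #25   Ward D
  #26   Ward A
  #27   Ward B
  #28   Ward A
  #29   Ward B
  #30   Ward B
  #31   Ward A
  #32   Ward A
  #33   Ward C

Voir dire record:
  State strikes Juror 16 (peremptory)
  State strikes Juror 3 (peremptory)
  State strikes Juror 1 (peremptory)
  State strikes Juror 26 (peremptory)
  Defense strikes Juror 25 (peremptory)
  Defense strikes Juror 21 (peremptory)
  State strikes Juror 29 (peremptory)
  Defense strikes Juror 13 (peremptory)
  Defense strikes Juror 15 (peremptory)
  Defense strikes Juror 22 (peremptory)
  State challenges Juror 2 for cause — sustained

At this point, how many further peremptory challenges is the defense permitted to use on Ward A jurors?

2

Defense peremptories so far: #25, #21, #13, #15, #22 — 5 of 7 used, 2 left overall.
Against Ward A: #21 — 1 used; per-ward cap 6 leaves 5.
Binding limit: min(2, 5) = 2.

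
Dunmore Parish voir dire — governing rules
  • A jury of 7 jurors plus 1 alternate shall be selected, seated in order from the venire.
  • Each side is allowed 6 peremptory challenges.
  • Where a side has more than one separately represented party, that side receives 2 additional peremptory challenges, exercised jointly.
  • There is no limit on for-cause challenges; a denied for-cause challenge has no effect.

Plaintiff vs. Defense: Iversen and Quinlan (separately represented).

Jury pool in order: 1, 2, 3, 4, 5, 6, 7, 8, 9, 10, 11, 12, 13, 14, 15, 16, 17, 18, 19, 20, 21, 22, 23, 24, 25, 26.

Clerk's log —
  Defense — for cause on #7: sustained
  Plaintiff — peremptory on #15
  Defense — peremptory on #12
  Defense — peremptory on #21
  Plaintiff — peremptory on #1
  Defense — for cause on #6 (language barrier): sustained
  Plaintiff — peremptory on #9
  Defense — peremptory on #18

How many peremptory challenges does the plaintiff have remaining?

Plaintiff allotment: 6.
Plaintiff peremptories used: #15, #1, #9 — 3.
Remaining: 6 − 3 = 3.

3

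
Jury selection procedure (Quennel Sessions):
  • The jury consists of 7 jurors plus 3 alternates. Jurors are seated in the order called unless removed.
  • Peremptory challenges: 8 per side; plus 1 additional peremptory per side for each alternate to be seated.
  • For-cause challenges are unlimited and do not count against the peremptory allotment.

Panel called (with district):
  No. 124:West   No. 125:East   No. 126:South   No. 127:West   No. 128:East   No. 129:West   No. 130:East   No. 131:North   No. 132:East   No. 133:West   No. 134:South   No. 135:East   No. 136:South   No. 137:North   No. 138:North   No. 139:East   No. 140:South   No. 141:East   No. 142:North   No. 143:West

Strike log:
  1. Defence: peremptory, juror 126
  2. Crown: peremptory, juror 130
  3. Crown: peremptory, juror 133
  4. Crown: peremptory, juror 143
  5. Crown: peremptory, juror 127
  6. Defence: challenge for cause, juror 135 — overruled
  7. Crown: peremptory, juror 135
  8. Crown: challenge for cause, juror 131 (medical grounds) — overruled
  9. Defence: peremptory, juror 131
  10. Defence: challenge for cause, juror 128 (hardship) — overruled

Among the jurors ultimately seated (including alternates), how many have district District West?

Removed: #126, #127, #130, #131, #133, #135, #143.
Seated (10 incl. alternates): #124, #125, #128, #129, #132, #134, #136, #137, #138, #139.
Of those, in District West: #124, #129 → 2.

2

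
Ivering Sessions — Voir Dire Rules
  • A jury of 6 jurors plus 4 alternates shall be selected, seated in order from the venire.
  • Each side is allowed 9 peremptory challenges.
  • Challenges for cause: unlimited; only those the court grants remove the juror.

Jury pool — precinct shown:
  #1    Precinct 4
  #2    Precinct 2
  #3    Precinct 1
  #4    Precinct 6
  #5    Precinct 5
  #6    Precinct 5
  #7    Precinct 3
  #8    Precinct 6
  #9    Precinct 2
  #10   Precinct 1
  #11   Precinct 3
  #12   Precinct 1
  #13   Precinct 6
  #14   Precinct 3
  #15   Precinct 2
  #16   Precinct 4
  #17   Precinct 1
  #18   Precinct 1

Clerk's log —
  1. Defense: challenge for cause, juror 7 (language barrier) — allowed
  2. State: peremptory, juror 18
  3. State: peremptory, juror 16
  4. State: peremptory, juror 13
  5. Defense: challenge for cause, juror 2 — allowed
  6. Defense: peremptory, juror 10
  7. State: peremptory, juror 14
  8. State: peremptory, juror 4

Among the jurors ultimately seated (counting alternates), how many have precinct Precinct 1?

3

Removed: #2, #4, #7, #10, #13, #14, #16, #18.
Seated (10 incl. alternates): #1, #3, #5, #6, #8, #9, #11, #12, #15, #17.
Of those, in Precinct 1: #3, #12, #17 → 3.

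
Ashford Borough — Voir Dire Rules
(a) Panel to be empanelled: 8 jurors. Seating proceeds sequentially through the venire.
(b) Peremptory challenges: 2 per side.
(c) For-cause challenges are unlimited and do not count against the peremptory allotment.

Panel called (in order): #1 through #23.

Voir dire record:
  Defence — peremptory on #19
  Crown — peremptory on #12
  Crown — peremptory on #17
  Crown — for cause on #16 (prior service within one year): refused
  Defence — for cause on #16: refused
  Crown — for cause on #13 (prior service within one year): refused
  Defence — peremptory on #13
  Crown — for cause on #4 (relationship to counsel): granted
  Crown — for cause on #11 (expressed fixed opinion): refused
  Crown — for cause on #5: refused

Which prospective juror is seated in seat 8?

9

Removed: #4, #12, #13, #17, #19. (#5, #11, #16 stay — for-cause denied.)
Filling seats in venire order through position 8: #1, #2, #3, #5, #6, #7, #8, #9.
So seat 8 is #9.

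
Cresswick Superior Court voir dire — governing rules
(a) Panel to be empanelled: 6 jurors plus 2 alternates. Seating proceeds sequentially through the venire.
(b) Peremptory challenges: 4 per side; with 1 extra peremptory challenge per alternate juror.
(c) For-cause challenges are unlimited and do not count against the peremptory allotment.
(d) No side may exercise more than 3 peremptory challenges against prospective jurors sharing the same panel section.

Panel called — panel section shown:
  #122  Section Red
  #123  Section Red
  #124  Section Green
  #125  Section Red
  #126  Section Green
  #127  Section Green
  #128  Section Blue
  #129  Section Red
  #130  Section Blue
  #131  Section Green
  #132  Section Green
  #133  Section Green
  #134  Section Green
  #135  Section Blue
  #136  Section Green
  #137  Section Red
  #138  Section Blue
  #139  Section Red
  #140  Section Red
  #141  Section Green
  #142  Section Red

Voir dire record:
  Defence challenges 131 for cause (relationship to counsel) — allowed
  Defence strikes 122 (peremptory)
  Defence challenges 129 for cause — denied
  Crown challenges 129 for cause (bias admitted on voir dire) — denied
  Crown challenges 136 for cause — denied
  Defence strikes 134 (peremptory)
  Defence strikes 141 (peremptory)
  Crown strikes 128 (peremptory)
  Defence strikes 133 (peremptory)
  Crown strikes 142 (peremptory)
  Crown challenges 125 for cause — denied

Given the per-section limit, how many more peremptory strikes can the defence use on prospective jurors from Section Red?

2

Defence peremptories so far: #122, #134, #141, #133 — 4 of 6 used, 2 left overall.
Against Section Red: #122 — 1 used; per-section cap 3 leaves 2.
Binding limit: min(2, 2) = 2.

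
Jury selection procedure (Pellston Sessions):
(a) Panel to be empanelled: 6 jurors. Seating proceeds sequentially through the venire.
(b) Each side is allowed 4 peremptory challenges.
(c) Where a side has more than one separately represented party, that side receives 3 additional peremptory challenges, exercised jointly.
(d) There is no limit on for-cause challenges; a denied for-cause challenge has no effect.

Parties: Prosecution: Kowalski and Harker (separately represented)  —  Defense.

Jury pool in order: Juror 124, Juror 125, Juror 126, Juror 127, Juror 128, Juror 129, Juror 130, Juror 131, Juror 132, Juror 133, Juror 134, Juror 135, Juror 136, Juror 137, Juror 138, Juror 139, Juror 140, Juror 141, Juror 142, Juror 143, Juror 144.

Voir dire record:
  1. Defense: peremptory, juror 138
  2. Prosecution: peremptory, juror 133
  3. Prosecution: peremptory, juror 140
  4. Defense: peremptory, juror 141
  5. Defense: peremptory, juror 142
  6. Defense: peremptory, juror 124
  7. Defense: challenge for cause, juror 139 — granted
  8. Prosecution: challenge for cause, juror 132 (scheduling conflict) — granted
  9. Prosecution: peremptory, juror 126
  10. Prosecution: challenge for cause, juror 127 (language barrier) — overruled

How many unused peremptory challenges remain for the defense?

0

Defense allotment: 4.
Defense peremptories used: #138, #141, #142, #124 — 4 (the for-cause on #139 doesn't count).
Remaining: 4 − 4 = 0.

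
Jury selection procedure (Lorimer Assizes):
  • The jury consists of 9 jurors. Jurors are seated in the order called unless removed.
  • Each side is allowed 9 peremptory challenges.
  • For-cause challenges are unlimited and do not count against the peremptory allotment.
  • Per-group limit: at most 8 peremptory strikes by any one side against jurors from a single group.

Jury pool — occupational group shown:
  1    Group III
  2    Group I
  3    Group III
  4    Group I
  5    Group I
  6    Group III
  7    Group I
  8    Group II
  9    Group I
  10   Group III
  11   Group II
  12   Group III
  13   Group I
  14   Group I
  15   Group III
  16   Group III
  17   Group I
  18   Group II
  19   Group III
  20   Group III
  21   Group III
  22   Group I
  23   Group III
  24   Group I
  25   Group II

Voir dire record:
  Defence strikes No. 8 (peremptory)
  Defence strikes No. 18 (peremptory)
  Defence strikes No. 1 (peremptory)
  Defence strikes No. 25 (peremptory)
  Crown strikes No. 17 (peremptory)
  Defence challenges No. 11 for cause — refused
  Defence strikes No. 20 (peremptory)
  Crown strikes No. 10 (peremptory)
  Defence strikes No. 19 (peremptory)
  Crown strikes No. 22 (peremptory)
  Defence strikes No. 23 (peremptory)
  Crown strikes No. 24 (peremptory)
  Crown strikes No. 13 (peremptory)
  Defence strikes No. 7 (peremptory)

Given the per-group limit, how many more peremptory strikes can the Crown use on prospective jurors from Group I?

4

Crown peremptories so far: #17, #10, #22, #24, #13 — 5 of 9 used, 4 left overall.
Against Group I: #17, #22, #24, #13 — 4 used; per-group cap 8 leaves 4.
Binding limit: min(4, 4) = 4.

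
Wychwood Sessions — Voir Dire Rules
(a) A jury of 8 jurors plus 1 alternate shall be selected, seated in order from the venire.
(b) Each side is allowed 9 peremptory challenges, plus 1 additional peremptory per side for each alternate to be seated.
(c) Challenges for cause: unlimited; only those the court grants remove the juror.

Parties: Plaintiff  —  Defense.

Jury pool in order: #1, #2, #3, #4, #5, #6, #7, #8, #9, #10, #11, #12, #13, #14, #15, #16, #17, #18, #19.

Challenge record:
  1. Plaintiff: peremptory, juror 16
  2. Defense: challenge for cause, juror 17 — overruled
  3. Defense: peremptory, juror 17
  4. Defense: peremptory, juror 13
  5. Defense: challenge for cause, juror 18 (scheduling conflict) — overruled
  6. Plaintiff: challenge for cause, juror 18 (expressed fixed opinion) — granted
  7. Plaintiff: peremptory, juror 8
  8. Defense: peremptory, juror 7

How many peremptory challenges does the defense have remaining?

Defense allotment: 9 base + 1 × 1 alternate = 10.
Defense peremptories used: #17, #13, #7 — 3 (for-cause on #17, #18 don't count).
Remaining: 10 − 3 = 7.

7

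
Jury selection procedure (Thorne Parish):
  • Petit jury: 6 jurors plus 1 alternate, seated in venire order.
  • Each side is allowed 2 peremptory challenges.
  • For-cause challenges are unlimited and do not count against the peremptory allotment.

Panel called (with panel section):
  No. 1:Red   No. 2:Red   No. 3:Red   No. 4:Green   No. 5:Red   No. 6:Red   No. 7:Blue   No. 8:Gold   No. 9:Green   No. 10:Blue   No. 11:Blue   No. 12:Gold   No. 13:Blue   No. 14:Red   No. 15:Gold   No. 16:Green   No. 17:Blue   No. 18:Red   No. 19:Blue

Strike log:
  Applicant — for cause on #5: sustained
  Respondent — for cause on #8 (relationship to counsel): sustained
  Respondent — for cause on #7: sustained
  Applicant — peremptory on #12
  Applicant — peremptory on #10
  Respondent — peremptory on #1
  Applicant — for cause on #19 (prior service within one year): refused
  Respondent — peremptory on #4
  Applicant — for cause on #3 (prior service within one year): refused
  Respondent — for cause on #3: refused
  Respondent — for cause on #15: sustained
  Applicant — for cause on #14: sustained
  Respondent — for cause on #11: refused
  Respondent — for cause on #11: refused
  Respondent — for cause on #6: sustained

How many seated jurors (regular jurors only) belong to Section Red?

2

Removed: #1, #4, #5, #6, #7, #8, #10, #12, #14, #15.
Seated jurors 1–6: #2, #3, #9, #11, #13, #16 (alternates #17 not counted).
Of those, in Section Red: #2, #3 → 2.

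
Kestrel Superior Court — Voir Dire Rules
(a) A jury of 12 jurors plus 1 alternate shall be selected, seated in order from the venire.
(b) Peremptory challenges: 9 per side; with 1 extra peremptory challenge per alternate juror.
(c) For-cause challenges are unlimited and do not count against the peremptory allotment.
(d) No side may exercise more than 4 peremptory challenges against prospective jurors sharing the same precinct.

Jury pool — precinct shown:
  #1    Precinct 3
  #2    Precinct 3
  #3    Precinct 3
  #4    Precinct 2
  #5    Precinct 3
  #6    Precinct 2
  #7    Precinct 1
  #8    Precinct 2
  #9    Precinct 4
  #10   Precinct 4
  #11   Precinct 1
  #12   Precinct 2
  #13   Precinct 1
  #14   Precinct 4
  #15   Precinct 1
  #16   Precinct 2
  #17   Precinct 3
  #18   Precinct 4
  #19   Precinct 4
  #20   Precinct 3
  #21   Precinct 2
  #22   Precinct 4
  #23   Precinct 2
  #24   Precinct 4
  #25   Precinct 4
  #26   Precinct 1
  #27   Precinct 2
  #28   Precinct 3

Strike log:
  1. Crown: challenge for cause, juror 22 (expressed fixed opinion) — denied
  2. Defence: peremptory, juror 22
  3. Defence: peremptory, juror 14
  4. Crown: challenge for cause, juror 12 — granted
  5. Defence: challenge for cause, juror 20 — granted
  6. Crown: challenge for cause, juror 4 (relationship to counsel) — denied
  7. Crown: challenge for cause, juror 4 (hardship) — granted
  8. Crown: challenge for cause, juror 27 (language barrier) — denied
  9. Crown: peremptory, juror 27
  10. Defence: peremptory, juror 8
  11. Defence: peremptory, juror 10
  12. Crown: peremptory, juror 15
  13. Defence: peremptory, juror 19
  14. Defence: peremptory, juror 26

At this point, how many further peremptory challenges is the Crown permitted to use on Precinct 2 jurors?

3

Crown peremptories so far: #27, #15 — 2 of 10 used, 8 left overall.
Against Precinct 2: #27 — 1 used; per-precinct cap 4 leaves 3.
Binding limit: min(8, 3) = 3.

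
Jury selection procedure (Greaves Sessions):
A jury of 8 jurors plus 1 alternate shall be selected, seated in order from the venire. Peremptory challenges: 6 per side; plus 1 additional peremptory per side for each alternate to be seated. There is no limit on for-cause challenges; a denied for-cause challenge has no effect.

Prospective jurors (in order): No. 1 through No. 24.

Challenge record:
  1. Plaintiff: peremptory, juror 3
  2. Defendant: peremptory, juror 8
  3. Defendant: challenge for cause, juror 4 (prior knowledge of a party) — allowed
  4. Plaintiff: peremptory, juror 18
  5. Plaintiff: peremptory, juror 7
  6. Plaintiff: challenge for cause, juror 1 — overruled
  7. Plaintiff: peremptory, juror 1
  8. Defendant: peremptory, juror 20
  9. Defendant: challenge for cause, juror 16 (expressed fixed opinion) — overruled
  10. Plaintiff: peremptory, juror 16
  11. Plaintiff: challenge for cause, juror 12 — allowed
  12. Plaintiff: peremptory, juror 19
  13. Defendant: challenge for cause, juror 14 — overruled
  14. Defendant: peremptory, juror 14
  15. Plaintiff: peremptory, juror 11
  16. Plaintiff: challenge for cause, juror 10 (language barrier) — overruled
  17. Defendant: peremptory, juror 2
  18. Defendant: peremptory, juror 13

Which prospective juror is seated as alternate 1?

Removed: #1, #2, #3, #4, #7, #8, #11, #12, #13, #14, #16, #18, #19, #20. (#10 stays — for-cause denied.)
Seating in order: seats 1–8 → #5, #6, #9, #10, #15, #17, #21, #22; alternates → #23.
So alternate 1 is #23.

23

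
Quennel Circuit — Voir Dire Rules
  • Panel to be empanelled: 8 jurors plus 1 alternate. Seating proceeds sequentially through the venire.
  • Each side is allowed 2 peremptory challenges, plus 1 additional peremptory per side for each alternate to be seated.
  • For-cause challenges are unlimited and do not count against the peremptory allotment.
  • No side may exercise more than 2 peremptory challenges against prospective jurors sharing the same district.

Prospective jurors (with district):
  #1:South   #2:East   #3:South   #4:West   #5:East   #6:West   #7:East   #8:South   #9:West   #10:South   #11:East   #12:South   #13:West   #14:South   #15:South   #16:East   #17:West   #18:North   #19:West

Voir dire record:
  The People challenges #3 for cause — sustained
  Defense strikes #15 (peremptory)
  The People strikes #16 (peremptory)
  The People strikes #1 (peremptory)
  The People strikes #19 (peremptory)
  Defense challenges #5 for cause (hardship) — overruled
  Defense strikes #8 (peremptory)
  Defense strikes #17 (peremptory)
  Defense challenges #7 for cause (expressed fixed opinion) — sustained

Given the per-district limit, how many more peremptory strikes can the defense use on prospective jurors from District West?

0

Defense peremptories so far: #15, #8, #17 — 3 of 3 used, 0 left overall.
Against District West: #17 — 1 used; per-district cap 2 leaves 1.
Binding limit: min(0, 1) = 0.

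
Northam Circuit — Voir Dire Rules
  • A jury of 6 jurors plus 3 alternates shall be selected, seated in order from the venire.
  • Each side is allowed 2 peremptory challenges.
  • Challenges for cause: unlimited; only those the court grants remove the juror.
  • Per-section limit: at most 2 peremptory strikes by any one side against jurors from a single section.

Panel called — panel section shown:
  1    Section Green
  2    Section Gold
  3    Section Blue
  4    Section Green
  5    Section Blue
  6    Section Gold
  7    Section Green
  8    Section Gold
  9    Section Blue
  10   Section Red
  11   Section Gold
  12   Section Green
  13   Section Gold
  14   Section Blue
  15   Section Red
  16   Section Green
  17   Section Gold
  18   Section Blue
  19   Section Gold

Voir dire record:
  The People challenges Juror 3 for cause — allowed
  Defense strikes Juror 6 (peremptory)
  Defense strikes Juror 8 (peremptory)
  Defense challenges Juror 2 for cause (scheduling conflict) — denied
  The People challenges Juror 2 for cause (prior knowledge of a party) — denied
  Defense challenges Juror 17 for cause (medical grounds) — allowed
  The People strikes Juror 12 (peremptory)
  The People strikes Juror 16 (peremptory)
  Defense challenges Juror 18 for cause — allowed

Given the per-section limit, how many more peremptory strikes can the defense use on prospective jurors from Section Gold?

0

Defense peremptories so far: #6, #8 — 2 of 2 used, 0 left overall.
Against Section Gold: #6, #8 — 2 used; per-section cap 2 leaves 0.
Binding limit: min(0, 0) = 0.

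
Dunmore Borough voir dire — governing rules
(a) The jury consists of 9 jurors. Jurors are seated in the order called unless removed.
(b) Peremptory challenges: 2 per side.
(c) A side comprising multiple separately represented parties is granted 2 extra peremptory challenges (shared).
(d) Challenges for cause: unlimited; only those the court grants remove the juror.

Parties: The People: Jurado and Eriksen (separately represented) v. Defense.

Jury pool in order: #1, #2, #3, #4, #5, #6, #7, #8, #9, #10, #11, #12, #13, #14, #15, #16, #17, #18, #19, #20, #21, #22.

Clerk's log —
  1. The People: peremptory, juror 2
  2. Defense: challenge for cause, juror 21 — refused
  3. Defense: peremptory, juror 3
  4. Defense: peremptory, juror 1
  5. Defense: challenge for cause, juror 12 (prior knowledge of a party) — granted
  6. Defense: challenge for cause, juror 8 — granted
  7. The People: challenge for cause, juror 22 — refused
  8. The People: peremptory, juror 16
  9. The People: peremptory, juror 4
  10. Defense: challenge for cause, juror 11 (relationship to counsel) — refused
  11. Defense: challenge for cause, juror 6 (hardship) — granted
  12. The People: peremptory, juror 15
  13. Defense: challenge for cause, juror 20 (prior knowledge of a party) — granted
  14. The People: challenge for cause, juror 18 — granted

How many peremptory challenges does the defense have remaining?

Defense allotment: 2.
Defense peremptories used: #3, #1 — 2 (for-cause on #21, #12, #8, #11, #6, #20 don't count).
Remaining: 2 − 2 = 0.

0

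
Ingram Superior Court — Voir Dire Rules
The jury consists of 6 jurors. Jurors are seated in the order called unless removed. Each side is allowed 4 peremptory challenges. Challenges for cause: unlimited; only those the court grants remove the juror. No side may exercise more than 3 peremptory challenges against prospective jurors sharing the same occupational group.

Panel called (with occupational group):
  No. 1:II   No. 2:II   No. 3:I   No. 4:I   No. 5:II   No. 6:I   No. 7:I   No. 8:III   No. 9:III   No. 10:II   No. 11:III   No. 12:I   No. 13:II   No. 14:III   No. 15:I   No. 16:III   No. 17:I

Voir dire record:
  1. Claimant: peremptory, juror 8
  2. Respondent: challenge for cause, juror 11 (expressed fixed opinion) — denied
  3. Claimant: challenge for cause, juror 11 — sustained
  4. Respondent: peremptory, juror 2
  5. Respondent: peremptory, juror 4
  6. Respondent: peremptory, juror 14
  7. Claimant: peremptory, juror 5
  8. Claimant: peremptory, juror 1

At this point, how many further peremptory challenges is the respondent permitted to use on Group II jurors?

1

Respondent peremptories so far: #2, #4, #14 — 3 of 4 used, 1 left overall.
Against Group II: #2 — 1 used; per-group cap 3 leaves 2.
Binding limit: min(1, 2) = 1.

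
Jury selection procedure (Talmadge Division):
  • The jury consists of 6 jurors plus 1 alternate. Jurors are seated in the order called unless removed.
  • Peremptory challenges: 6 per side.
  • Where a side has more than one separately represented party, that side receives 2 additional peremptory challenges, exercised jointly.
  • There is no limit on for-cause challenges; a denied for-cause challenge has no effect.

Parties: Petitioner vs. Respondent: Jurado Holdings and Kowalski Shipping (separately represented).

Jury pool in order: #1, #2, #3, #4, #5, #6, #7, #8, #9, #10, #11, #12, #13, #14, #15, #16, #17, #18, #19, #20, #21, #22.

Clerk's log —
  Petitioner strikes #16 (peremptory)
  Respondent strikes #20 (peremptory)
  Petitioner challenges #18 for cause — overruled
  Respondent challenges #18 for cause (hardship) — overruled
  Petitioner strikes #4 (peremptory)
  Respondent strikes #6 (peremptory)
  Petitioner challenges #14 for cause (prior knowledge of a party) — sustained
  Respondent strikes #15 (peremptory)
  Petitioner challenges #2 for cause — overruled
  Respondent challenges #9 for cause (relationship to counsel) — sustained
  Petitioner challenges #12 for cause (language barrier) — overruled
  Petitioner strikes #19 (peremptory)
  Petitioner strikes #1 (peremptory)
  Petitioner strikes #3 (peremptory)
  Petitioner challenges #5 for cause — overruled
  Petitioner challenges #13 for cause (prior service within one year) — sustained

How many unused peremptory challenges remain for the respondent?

5

Respondent allotment: 6 base + 2 multi-party = 8.
Respondent peremptories used: #20, #6, #15 — 3 (for-cause on #18, #9 don't count).
Remaining: 8 − 3 = 5.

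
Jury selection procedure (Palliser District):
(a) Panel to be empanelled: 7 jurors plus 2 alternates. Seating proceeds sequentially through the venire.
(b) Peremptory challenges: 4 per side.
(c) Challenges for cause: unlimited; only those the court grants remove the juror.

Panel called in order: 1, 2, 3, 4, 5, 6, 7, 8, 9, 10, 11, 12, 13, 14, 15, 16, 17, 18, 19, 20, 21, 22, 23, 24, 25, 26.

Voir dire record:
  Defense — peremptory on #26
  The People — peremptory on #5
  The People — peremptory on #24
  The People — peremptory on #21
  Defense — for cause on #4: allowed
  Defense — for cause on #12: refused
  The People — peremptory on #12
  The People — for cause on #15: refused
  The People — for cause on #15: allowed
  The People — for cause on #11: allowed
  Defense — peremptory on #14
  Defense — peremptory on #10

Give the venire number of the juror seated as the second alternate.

Removed: #4, #5, #10, #11, #12, #14, #15, #21, #24, #26.
Seating in order: seats 1–7 → #1, #2, #3, #6, #7, #8, #9; alternates → #13, #16.
So alternate 2 is #16.

16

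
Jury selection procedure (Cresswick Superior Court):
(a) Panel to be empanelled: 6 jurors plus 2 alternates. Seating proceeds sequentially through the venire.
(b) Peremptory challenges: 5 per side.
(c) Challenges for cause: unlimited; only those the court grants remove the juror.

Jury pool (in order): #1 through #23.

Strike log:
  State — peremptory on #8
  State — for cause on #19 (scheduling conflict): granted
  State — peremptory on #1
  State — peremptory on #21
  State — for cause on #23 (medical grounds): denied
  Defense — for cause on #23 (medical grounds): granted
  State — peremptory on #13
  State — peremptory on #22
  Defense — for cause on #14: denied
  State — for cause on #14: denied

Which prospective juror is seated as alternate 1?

Removed: #1, #8, #13, #19, #21, #22, #23. (#14 stays — for-cause denied.)
Seating in order: seats 1–6 → #2, #3, #4, #5, #6, #7; alternates → #9, #10.
So alternate 1 is #9.

9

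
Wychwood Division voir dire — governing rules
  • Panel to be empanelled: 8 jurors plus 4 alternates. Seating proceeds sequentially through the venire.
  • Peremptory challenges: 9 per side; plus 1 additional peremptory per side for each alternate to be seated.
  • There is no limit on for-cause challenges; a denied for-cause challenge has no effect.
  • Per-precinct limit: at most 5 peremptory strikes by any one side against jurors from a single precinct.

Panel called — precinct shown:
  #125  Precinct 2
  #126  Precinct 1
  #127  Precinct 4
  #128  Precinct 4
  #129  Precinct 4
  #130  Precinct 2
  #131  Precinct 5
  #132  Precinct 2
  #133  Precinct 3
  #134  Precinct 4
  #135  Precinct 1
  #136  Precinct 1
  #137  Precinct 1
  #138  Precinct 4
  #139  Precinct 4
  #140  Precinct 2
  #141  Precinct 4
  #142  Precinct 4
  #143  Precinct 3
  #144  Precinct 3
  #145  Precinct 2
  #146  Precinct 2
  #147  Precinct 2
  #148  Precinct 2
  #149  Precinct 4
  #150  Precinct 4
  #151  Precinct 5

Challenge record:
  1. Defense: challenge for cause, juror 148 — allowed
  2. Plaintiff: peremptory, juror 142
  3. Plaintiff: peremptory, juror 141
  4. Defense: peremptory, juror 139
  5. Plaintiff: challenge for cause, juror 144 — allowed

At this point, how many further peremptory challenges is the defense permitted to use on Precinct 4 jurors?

Defense peremptories so far: #139 — 1 of 13 used, 12 left overall.
Against Precinct 4: #139 — 1 used; per-precinct cap 5 leaves 4.
Binding limit: min(12, 4) = 4.

4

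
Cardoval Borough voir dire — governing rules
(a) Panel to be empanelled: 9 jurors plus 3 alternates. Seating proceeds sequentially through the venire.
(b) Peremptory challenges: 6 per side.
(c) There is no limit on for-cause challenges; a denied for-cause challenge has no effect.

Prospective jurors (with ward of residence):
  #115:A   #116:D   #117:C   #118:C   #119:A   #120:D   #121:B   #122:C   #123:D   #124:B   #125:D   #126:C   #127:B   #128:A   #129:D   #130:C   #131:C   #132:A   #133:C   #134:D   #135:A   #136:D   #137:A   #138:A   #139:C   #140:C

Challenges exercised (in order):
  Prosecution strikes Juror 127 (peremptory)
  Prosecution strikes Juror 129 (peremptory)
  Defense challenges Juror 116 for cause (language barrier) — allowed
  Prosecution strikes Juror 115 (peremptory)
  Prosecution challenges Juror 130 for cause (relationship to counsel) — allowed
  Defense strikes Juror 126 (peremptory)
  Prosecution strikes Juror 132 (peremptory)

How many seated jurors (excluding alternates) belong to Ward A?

Removed: #115, #116, #126, #127, #129, #130, #132.
Seated jurors 1–9: #117, #118, #119, #120, #121, #122, #123, #124, #125 (alternates #128, #131, #133 not counted).
Of those, in Ward A: #119 → 1.

1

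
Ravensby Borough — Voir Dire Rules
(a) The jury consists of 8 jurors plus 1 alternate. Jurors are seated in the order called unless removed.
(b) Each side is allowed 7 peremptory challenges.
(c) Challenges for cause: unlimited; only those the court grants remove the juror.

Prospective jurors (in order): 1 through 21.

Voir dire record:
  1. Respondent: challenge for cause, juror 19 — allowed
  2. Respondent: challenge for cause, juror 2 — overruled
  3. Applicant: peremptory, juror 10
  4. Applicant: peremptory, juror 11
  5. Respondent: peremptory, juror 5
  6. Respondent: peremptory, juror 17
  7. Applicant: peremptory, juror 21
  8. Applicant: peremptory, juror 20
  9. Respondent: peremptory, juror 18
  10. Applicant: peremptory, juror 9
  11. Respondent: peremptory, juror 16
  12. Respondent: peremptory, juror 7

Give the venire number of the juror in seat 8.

Removed: #5, #7, #9, #10, #11, #16, #17, #18, #19, #20, #21. (#2 stays — for-cause denied.)
Filling seats in venire order through position 8: #1, #2, #3, #4, #6, #8, #12, #13.
So seat 8 is #13.

13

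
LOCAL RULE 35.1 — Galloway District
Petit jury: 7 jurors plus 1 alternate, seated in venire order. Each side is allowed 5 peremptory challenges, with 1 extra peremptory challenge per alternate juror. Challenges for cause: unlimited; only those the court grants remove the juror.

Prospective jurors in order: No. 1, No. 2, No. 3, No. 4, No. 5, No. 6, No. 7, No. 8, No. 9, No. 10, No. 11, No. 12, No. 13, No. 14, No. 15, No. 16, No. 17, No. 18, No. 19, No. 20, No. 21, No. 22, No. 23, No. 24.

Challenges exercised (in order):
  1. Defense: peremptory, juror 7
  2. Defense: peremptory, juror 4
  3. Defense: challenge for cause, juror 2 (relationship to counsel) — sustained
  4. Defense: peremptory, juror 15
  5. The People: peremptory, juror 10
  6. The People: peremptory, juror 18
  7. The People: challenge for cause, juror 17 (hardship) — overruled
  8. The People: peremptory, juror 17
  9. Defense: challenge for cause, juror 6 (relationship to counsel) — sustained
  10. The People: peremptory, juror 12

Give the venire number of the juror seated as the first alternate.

14

Removed: #2, #4, #6, #7, #10, #12, #15, #17, #18.
Seating in order: seats 1–7 → #1, #3, #5, #8, #9, #11, #13; alternates → #14.
So alternate 1 is #14.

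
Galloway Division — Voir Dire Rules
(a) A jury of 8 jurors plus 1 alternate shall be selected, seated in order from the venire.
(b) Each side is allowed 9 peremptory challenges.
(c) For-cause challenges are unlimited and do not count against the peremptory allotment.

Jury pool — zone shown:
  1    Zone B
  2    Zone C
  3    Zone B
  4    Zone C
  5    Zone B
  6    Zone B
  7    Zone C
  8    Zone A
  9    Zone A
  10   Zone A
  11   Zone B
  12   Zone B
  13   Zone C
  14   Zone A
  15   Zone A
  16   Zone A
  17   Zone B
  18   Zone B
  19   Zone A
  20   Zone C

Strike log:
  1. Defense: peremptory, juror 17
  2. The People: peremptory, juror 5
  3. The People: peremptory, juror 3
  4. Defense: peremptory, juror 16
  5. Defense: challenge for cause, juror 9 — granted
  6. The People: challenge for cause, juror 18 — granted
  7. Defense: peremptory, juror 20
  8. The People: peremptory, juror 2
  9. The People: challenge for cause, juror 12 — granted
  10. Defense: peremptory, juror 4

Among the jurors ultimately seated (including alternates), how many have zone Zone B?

3

Removed: #2, #3, #4, #5, #9, #12, #16, #17, #18, #20.
Seated (9 incl. alternates): #1, #6, #7, #8, #10, #11, #13, #14, #15.
Of those, in Zone B: #1, #6, #11 → 3.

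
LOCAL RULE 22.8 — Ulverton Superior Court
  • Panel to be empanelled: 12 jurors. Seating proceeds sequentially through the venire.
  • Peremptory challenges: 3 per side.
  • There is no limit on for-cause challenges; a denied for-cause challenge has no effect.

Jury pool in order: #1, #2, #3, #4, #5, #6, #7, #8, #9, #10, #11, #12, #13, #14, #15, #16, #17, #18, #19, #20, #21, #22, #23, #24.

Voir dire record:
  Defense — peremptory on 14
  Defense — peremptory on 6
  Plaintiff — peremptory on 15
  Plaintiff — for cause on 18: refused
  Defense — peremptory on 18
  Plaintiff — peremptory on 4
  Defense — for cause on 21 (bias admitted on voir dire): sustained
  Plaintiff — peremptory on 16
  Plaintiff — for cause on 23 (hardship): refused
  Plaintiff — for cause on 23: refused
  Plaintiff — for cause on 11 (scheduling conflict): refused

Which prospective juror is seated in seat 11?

Removed: #4, #6, #14, #15, #16, #18, #21. (#11, #23 stay — for-cause denied.)
Filling seats in venire order through position 11: #1, #2, #3, #5, #7, #8, #9, #10, #11, #12, #13.
So seat 11 is #13.

13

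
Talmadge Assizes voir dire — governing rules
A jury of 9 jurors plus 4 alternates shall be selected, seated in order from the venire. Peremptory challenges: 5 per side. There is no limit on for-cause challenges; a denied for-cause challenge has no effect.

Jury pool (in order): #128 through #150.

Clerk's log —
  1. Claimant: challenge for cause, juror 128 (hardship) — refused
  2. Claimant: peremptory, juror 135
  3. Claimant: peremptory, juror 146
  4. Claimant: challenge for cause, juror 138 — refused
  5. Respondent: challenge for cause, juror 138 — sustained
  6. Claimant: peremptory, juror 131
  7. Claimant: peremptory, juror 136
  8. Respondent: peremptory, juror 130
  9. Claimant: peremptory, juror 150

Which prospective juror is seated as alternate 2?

143

Removed: #130, #131, #135, #136, #138, #146, #150. (#128 stays — for-cause denied.)
Filling seats in venire order through position 11: #128, #129, #132, #133, #134, #137, #139, #140, #141, #142, #143.
So alternate 2 is #143.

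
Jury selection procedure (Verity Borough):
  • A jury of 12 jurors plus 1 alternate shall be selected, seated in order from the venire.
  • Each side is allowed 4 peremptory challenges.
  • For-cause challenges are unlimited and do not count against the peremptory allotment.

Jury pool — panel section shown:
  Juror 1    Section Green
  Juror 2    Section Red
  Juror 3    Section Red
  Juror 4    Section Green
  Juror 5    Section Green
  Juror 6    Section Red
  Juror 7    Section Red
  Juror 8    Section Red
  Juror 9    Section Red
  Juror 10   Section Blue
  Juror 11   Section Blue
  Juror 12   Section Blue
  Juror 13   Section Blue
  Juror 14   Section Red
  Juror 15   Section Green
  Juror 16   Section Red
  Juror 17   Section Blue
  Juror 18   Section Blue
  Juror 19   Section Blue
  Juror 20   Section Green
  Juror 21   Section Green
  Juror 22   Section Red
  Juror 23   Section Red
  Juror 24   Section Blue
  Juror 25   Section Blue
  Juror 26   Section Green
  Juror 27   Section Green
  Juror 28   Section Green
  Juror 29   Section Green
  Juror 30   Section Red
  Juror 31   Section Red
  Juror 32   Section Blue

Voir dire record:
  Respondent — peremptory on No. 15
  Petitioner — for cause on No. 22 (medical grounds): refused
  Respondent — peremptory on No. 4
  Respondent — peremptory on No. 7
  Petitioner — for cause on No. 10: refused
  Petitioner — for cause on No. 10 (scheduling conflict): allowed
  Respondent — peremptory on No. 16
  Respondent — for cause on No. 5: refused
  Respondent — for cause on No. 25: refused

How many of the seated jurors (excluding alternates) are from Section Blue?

Removed: #4, #7, #10, #15, #16.
Seated jurors 1–12: #1, #2, #3, #5, #6, #8, #9, #11, #12, #13, #14, #17 (alternates #18 not counted).
Of those, in Section Blue: #11, #12, #13, #17 → 4.

4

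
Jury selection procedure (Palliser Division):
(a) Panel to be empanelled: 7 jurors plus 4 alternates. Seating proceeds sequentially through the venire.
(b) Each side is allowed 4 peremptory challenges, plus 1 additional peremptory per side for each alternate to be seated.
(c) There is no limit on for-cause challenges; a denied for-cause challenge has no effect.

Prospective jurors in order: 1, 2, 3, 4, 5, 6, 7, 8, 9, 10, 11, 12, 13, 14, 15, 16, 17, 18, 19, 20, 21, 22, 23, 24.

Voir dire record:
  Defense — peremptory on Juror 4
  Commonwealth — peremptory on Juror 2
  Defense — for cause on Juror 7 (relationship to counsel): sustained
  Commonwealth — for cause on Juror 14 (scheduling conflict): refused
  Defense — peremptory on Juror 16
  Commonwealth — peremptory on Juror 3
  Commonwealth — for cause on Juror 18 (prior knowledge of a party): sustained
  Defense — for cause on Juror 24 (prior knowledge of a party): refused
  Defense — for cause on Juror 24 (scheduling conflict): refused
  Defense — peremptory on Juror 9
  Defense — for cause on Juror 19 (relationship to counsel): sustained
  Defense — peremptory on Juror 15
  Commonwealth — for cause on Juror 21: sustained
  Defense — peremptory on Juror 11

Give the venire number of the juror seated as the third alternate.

20

Removed: #2, #3, #4, #7, #9, #11, #15, #16, #18, #19, #21. (#14, #24 stay — for-cause denied.)
Seating in order: seats 1–7 → #1, #5, #6, #8, #10, #12, #13; alternates → #14, #17, #20, #22.
So alternate 3 is #20.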